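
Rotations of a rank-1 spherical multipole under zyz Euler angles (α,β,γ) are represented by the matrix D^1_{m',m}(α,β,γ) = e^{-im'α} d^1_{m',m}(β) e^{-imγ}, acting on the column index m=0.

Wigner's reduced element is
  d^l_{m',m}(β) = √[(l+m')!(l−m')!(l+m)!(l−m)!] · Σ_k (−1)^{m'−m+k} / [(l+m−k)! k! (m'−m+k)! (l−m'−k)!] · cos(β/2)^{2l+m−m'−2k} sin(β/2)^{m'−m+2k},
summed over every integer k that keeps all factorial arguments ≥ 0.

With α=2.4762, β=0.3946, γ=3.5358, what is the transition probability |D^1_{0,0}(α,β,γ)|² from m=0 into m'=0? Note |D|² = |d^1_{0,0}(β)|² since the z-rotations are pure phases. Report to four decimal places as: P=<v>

P=0.8522

First d^1_{0,0}(β=0.3946), then the phase factors e^{-i(0)α} and e^{-i(0)γ}:
Half-angle: c=0.980599, s=0.196022. N=√(1·1·1·1)=1.000000
Admissible k: 0..1 (factorial args all ≥0)
  k=0: (−1)^0·1.0000/(1)·0.9806^2·0.1960^0 = +0.961575
  k=1: (−1)^1·1.0000/(1)·0.9806^0·0.1960^2 = -0.038425
d^1_{0,0}(0.3946) = +0.961575 -0.038425 = +0.923150
|D^1_{0,0}|² = |d^1_{0,0}(β)|² = (+0.923150)² = 0.852207 (the z-rotation phases have unit modulus)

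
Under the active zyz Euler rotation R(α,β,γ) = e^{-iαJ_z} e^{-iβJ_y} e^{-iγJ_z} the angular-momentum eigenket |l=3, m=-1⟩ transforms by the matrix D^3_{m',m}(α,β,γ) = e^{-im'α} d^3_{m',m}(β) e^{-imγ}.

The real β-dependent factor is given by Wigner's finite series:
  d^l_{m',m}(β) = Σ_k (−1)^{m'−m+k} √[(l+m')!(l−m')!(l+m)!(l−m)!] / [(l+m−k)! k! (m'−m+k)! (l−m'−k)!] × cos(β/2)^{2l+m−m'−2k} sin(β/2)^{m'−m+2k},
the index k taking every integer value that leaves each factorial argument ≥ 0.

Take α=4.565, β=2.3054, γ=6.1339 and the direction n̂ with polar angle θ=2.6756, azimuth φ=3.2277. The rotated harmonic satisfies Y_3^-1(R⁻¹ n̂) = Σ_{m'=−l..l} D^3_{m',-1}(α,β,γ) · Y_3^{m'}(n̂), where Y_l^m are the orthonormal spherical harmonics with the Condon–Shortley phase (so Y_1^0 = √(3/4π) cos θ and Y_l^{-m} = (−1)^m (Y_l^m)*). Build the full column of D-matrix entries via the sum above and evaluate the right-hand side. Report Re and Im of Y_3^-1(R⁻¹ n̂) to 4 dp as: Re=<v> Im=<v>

Re=0.2706 Im=0.1428

Need the full column D^3_{m',-1} for m'=−3..3 at α=4.565, β=2.3054, γ=6.1339.
cos(β/2)=0.406021, sin(β/2)=0.913864
d^3_{-3,-1}: single k=2 term ⇒ +0.087903;  D = +0.049012+0.072971i
d^3_{-2,-1}: k∈[1..2] ⇒ +0.031888 -0.323088 = -0.291200;  D = +0.262958-0.125103i
d^3_{-1,-1}: k∈[0..2] ⇒ +0.004480 -0.181572 +0.689882 = +0.512790;  D = -0.149910-0.490388i
d^3_{0,-1}: k∈[0..2] ⇒ -0.034931 +0.530888 -0.896492 = -0.400535;  D = -0.396080+0.059572i
d^3_{1,-1}: k∈[0..2] ⇒ +0.136179 -0.919842 +0.582489 = -0.201174;  D = -0.000381-0.201174i
d^3_{2,-1}: k∈[0..1] ⇒ -0.323088 +0.818381 = +0.495293;  D = -0.490060-0.071808i
d^3_{3,-1}: single k=0 term ⇒ +0.445317;  D = +0.128568-0.426353i
Y_3^{m'}(θ=2.6756,φ=3.2277) and Σ D·Y over m':
  (+0.0490+0.0730i)·(-0.0366+0.0097i)  (+0.2630-0.1251i)·(-0.1816+0.0316i)  (-0.1499-0.4904i)·(-0.4327+0.0373i)  (-0.3961+0.0596i)·(-0.3303+0.0000i)  (-0.0004-0.2012i)·(+0.4327+0.0373i)  (-0.4901-0.0718i)·(-0.1816-0.0316i)  (+0.1286-0.4264i)·(+0.0366+0.0097i)
Y_3^-1(R⁻¹ n̂) = +0.270579+0.142831i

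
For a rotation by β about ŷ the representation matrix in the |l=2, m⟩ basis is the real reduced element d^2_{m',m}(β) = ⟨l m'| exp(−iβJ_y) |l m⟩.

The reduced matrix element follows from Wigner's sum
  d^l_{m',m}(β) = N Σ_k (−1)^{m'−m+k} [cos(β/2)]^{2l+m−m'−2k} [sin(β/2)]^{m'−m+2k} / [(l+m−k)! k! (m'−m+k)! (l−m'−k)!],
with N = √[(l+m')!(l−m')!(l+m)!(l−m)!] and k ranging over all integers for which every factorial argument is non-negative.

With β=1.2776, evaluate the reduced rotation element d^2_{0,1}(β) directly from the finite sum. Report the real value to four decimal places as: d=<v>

d^2_{0,1}(β=1.2776) via Wigner's sum:
c=cos(1.2776/2)=0.802812, s=sin(1.2776/2)=0.596232; N=√[2·2·6·1]=4.898979
k: max(0,(1)−(0))=1 … min(2+(1),2−(0))=2
  k=1: (−1)^0·4.8990/(2)·0.8028^3·0.5962^1 = +0.755671
  k=2: (−1)^1·4.8990/(2)·0.8028^1·0.5962^3 = -0.416808
d^2_{0,1}(1.2776) = +0.755671 -0.416808 = +0.338862

d=0.3389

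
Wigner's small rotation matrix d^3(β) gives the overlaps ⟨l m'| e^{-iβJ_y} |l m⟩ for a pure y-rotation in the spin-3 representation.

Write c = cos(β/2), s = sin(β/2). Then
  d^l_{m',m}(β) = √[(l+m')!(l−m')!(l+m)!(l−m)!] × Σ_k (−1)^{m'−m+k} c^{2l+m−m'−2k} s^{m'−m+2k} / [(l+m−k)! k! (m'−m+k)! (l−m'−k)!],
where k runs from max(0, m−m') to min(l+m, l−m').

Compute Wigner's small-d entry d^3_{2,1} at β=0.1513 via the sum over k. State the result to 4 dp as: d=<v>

d=-0.2329

d^3_{2,1}(β=0.1513) via Wigner's sum:
Half-angle: c=0.997140, s=0.075578. N=√(120·1·24·2)=75.894664
The bounds max(0,m−m')=0 and min(l+m,l−m')=1 give 2 terms
  k=0: (−1)^1·75.8947/(24)·0.9971^5·0.0756^1 = -0.235600
  k=1: (−1)^2·75.8947/(12)·0.9971^3·0.0756^3 = +0.002707
d^3_{2,1}(0.1513) = -0.235600 +0.002707 = -0.232893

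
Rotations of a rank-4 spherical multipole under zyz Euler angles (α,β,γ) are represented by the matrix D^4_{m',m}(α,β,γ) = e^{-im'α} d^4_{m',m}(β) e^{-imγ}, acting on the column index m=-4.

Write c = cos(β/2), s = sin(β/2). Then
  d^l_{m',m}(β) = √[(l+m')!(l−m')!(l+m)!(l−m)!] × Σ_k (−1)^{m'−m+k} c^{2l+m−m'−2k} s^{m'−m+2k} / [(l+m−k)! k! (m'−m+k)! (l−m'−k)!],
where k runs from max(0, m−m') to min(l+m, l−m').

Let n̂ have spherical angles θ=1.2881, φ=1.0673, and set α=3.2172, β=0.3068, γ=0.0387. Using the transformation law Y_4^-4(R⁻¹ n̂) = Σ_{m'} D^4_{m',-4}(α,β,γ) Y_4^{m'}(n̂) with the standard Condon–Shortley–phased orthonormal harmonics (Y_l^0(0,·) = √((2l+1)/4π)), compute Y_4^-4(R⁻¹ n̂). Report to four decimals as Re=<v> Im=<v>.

Need the full column D^4_{m',-4} for m'=−4..4 at α=3.2172, β=0.3068, γ=0.0387.
cos(β/2)=0.988257, sin(β/2)=0.152799
d^4_{-4,-4}: single k=0 term ⇒ +0.909830;  D = +0.816371+0.401657i
d^4_{-3,-4}: single k=0 term ⇒ -0.397883;  D = +0.369260+0.148182i
d^4_{-2,-4}: single k=0 term ⇒ +0.115091;  D = +0.109744+0.034672i
d^4_{-1,-4}: single k=0 term ⇒ -0.025166;  D = +0.024501+0.005747i
d^4_{0,-4}: single k=0 term ⇒ +0.004350;  D = +0.004298+0.000671i
d^4_{1,-4}: single k=0 term ⇒ -0.000602;  D = +0.000600+0.000048i
d^4_{2,-4}: single k=0 term ⇒ +0.000066;  D = +0.000066+0.000000i
d^4_{3,-4}: single k=0 term ⇒ -0.000005;  D = +0.000005-0.000000i
d^4_{4,-4}: single k=0 term ⇒ +0.000000;  D = +0.000000-0.000000i
Y_4^{m'}(θ=1.2881,φ=1.0673) and Σ D·Y over m':
  (+0.8164+0.4017i)·(-0.1614+0.3400i)  (+0.3693+0.1482i)·(-0.3086+0.0186i)  (+0.1097+0.0347i)·(+0.0751+0.1187i)  (+0.0245+0.0057i)·(-0.1501+0.2725i)  (+0.0043+0.0007i)·(+0.0928+0.0000i)  (+0.0006+0.0000i)·(+0.1501+0.2725i)  (+0.0001+0.0000i)·(+0.0751-0.1187i)  (+0.0000-0.0000i)·(+0.3086+0.0186i)  (+0.0000-0.0000i)·(-0.1614-0.3400i)
Y_4^-4(R⁻¹ n̂) = -0.385677+0.195551i

Re=-0.3857 Im=0.1956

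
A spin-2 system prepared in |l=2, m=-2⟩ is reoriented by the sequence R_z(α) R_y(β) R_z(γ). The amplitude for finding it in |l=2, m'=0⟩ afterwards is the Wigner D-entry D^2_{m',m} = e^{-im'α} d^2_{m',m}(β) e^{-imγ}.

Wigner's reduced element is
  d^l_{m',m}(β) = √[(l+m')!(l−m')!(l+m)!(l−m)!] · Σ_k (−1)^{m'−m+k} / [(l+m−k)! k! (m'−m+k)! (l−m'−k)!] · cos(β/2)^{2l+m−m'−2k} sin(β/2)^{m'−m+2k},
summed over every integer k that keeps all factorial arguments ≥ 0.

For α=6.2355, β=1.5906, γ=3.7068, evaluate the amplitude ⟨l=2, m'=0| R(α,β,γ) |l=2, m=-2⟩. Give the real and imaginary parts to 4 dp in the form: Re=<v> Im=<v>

Split into d^2_{0,-2}(β=1.5906) × two z-phases.
With c≡cos(β/2)=0.700071 and s≡sin(β/2)=0.714074, N=[2·2·1·24]^{1/2}=9.797959
Admissible k: 0..0 (factorial args all ≥0)
  k=0: (−1)^2·9.7980/(4)·0.7001^2·0.7141^2 = +0.612132
d^2_{0,-2}(1.5906) = +0.612132
Attach z-rotation phases: D = e^{-i(0)(6.2355)}·(+0.612132)·e^{-i(-2)(3.7068)} = +0.260943+0.553728i

Re=0.2609 Im=0.5537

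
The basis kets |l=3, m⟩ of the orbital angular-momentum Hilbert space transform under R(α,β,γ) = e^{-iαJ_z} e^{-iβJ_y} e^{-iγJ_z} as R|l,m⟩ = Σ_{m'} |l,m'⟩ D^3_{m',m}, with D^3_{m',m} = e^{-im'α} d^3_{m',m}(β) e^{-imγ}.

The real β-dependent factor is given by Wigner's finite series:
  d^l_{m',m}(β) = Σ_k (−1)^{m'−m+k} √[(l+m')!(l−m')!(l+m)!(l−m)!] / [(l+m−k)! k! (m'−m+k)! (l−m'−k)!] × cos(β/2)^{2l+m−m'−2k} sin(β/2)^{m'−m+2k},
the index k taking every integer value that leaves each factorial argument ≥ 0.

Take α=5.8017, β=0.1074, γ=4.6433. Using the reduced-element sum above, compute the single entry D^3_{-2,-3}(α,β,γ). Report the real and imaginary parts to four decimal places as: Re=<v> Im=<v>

Re=-0.1202 Im=-0.0509

First d^3_{-2,-3}(β=0.1074), then the phase factors e^{-i(-2)α} and e^{-i(-3)γ}:
c=cos(0.1074/2)=0.998559, s=sin(0.1074/2)=0.053674; N=√[1·120·1·720]=293.938769
Admissible k: 0..0 (factorial args all ≥0)
  k=0: (−1)^1·293.9388/(120)·0.9986^5·0.0537^1 = -0.130530
d^3_{-2,-3}(0.1074) = -0.130530
Phases: e^{-i·(-2)·5.8017}=+0.571084-0.820892i, e^{-i·(-3)·4.6433}=+0.205786+0.978597i ⇒ D=-0.120197-0.050898i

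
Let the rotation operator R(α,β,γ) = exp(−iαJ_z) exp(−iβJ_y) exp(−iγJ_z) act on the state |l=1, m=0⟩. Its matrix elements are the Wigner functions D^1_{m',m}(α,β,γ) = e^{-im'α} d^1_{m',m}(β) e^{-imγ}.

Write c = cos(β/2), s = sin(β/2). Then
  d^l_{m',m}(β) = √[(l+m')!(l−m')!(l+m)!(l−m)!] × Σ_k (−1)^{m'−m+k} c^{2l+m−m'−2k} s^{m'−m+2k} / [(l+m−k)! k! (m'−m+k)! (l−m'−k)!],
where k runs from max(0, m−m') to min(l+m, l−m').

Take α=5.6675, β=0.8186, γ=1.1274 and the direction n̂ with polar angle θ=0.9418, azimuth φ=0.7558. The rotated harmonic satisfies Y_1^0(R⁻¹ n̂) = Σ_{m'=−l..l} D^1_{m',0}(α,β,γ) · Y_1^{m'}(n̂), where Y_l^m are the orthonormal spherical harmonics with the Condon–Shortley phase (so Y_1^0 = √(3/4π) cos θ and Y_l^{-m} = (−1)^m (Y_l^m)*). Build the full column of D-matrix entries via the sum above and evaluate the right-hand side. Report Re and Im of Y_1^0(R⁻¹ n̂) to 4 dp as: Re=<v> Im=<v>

Need the full column D^1_{m',0} for m'=−1..1 at α=5.6675, β=0.8186, γ=1.1274.
cos(β/2)=0.917400, sin(β/2)=0.397967
d^1_{-1,0}: single k=1 term ⇒ +0.516322;  D = +0.421514-0.298185i
d^1_{0,0}: k∈[0..1] ⇒ +0.841622 -0.158378 = +0.683244;  D = +0.683244+0.000000i
d^1_{1,0}: single k=0 term ⇒ -0.516322;  D = -0.421514-0.298185i
Y_1^{m'}(θ=0.9418,φ=0.7558) and Σ D·Y over m':
  (+0.4215-0.2982i)·(+0.2033-0.1916i)  (+0.6832+0.0000i)·(+0.2875+0.0000i)  (-0.4215-0.2982i)·(-0.2033-0.1916i)
Y_1^0(R⁻¹ n̂) = +0.253526+0.000000i

Re=0.2535 Im=0.0000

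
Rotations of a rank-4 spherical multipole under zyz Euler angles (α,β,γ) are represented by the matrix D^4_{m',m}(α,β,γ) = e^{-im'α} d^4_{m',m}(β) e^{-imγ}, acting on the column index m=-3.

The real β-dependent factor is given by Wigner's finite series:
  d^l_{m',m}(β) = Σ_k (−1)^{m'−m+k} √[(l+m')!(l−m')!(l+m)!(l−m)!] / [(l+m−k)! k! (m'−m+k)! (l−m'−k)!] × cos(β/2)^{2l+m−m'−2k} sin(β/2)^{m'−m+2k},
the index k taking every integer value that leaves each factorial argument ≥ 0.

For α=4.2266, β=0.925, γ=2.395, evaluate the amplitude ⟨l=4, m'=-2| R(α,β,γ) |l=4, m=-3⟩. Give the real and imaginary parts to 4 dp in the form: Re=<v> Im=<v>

First d^4_{-2,-3}(β=0.925), then the phase factors e^{-i(-2)α} and e^{-i(-3)γ}:
c=cos(0.925/2)=0.894940, s=sin(0.925/2)=0.446187; N=√[2·720·1·5040]=2693.993318
k: max(0,(-3)−(-2))=0 … min(4+(-3),4−(-2))=1
  k=0: (−1)^1·2693.9933/(720)·0.8949^7·0.4462^1 = -0.767605
  k=1: (−1)^2·2693.9933/(240)·0.8949^5·0.4462^3 = +0.572407
d^4_{-2,-3}(0.925) = -0.767605 +0.572407 = -0.195198
D = (-0.563997+0.825777i)·(-0.195198)·(+0.620187+0.784454i) = +0.194723-0.013607i

Re=0.1947 Im=-0.0136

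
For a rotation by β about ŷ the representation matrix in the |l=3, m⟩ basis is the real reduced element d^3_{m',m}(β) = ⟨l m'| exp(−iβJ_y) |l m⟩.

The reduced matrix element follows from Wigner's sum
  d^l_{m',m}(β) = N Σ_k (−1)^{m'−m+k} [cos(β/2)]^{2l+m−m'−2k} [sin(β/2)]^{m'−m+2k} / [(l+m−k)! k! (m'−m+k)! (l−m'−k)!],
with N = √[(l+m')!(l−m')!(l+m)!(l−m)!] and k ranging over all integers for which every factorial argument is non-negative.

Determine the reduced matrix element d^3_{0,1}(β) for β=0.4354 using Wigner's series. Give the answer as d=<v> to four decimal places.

d^3_{0,1}(β=0.4354) via Wigner's sum:
Half-angle: c=0.976397, s=0.215984. N=√(6·6·24·2)=41.569219
The bounds max(0,m−m')=1 and min(l+m,l−m')=3 give 3 terms
  k=1: (−1)^0·41.5692/(12)·0.9764^5·0.2160^1 = +0.663965
  k=2: (−1)^1·41.5692/(4)·0.9764^3·0.2160^3 = -0.097467
  k=3: (−1)^2·41.5692/(12)·0.9764^1·0.2160^5 = +0.001590
d^3_{0,1}(0.4354) = +0.663965 -0.097467 +0.001590 = +0.568087

d=0.5681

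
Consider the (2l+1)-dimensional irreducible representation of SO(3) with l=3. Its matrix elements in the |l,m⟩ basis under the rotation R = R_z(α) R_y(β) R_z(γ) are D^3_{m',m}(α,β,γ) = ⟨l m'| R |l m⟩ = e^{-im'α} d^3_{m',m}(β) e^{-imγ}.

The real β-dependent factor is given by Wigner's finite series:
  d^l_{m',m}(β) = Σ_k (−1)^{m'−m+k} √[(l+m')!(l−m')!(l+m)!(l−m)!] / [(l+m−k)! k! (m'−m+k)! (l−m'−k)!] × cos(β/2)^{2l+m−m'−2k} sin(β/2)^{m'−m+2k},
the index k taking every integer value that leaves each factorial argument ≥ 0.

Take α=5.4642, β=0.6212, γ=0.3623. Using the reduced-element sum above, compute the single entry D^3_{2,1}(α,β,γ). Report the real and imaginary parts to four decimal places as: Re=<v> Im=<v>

Split into d^3_{2,1}(β=0.6212) × two z-phases.
Half-angle: c=0.952150, s=0.305630. N=√(120·1·24·2)=75.894664
Admissible k: 0..1 (factorial args all ≥0)
  k=0: (−1)^1·75.8947/(24)·0.9522^5·0.3056^1 = -0.756351
  k=1: (−1)^2·75.8947/(12)·0.9522^3·0.3056^3 = +0.155860
d^3_{2,1}(0.6212) = -0.756351 +0.155860 = -0.600492
Attach z-rotation phases: D = e^{-i(2)(5.4642)}·(-0.600492)·e^{-i(1)(0.3623)} = -0.174659-0.574530i

Re=-0.1747 Im=-0.5745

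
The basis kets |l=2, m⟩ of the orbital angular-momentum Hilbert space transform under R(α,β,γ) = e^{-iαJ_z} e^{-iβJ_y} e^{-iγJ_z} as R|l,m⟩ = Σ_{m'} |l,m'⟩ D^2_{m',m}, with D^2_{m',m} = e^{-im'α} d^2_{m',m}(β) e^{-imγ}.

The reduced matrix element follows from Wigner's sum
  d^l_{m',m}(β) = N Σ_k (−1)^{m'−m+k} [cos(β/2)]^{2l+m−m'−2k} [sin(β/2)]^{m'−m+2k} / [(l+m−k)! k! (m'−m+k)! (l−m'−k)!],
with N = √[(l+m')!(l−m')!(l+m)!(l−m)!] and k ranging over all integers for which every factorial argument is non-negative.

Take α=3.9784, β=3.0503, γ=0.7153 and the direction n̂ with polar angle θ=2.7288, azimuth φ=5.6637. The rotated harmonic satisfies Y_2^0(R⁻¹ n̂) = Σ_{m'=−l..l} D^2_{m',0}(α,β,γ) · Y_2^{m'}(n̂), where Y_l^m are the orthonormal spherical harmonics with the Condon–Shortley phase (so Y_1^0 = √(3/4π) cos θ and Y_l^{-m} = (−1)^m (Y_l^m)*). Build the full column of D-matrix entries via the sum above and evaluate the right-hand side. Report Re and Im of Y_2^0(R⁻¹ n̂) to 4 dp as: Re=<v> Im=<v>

Re=0.4647 Im=0.0000

Need the full column D^2_{m',0} for m'=−2..2 at α=3.9784, β=3.0503, γ=0.7153.
cos(β/2)=0.045630, sin(β/2)=0.998958
d^2_{-2,0}: single k=2 term ⇒ +0.005090;  D = -0.000522+0.005063i
d^2_{-1,0}: k∈[1..2] ⇒ +0.000232 -0.111422 = -0.111190;  D = +0.074479+0.082560i
d^2_{0,0}: k∈[0..2] ⇒ +0.000004 -0.008311 +0.995840 = +0.987533;  D = +0.987533+0.000000i
d^2_{1,0}: k∈[0..1] ⇒ -0.000232 +0.111422 = +0.111190;  D = -0.074479+0.082560i
d^2_{2,0}: single k=0 term ⇒ +0.005090;  D = -0.000522-0.005063i
Y_2^{m'}(θ=2.7288,φ=5.6637) and Σ D·Y over m':
  (-0.0005+0.0051i)·(+0.0203+0.0588i)  (+0.0745+0.0826i)·(-0.2311-0.1648i)  (+0.9875+0.0000i)·(+0.4785+0.0000i)  (-0.0745+0.0826i)·(+0.2311-0.1648i)  (-0.0005-0.0051i)·(+0.0203-0.0588i)
Y_2^0(R⁻¹ n̂) = +0.464714+0.000000i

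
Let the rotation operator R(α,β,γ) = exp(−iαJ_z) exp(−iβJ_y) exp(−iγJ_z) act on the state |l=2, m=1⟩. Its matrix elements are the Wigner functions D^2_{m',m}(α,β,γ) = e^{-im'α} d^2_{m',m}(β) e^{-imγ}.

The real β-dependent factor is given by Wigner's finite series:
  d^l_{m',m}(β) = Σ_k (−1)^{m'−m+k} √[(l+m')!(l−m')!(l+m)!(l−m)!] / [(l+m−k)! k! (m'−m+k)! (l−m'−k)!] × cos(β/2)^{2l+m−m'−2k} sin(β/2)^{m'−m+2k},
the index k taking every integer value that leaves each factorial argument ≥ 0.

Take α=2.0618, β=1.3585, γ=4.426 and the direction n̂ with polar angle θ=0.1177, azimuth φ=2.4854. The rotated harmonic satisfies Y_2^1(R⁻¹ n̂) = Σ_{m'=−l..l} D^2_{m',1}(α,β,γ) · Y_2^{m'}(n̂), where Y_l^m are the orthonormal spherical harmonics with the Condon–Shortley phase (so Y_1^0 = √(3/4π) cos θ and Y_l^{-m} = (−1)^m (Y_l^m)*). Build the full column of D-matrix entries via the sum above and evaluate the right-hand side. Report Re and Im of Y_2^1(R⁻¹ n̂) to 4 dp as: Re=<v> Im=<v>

Need the full column D^2_{m',1} for m'=−2..2 at α=2.0618, β=1.3585, γ=4.426.
cos(β/2)=0.778044, sin(β/2)=0.628210
d^2_{-2,1}: single k=3 term ⇒ +0.385787;  D = +0.368282-0.114892i
d^2_{-1,1}: k∈[2..3] ⇒ +0.716702 -0.155747 = +0.560956;  D = -0.399818-0.393468i
d^2_{0,1}: k∈[1..2] ⇒ +0.724758 -0.472491 = +0.252267;  D = -0.071263+0.241992i
d^2_{1,1}: k∈[0..1] ⇒ +0.366452 -0.716702 = -0.350251;  D = -0.342944+0.071167i
d^2_{2,1}: single k=0 term ⇒ -0.591762;  D = +0.379237+0.454271i
Y_2^{m'}(θ=0.1177,φ=2.4854) and Σ D·Y over m':
  (+0.3683-0.1149i)·(+0.0014+0.0051i)  (-0.3998-0.3935i)·(-0.0714-0.0550i)  (-0.0713+0.2420i)·(+0.6177+0.0000i)  (-0.3429+0.0712i)·(+0.0714-0.0550i)  (+0.3792+0.4543i)·(+0.0014-0.0051i)
Y_2^1(R⁻¹ n̂) = -0.053729+0.223885i

Re=-0.0537 Im=0.2239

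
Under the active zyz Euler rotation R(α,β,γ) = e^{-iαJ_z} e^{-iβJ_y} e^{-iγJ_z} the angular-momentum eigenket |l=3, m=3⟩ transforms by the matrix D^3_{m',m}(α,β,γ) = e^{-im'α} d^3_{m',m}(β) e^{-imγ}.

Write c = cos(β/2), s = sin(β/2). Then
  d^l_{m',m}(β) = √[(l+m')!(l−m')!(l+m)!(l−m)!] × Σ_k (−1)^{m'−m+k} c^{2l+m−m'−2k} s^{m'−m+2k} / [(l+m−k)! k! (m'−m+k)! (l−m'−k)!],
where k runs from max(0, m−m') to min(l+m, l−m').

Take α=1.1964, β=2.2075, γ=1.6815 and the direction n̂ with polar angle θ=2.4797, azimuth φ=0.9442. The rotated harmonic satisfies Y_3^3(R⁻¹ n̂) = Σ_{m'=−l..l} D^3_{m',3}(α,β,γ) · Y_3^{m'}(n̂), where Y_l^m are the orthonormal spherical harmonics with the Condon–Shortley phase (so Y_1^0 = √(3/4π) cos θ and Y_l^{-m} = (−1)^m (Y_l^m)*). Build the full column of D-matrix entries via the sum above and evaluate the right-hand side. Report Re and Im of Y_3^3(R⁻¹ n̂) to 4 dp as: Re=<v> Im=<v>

Re=-0.0132 Im=0.0035

Need the full column D^3_{m',3} for m'=−3..3 at α=1.1964, β=2.2075, γ=1.6815.
cos(β/2)=0.450251, sin(β/2)=0.892902
d^3_{-3,3}: single k=6 term ⇒ +0.506784;  D = +0.058402-0.503408i
d^3_{-2,3}: single k=5 term ⇒ +0.625964;  D = -0.552340-0.294536i
d^3_{-1,3}: single k=4 term ⇒ +0.499080;  D = -0.379617+0.323993i
d^3_{0,3}: single k=3 term ⇒ +0.290596;  D = +0.094746+0.274717i
d^3_{1,3}: single k=2 term ⇒ +0.126903;  D = +0.126790+0.005365i
d^3_{2,3}: single k=1 term ⇒ +0.040472;  D = +0.016380-0.037009i
d^3_{3,3}: single k=0 term ⇒ +0.008332;  D = -0.005858-0.005925i
Y_3^{m'}(θ=2.4797,φ=0.9442) and Σ D·Y over m':
  (+0.0584-0.5034i)·(-0.0923-0.0295i)  (-0.5523-0.2945i)·(+0.0951+0.2893i)  (-0.3796+0.3240i)·(+0.2459-0.3397i)  (+0.0947+0.2747i)·(-0.0328+0.0000i)  (+0.1268+0.0054i)·(-0.2459-0.3397i)  (+0.0164-0.0370i)·(+0.0951-0.2893i)  (-0.0059-0.0059i)·(+0.0923-0.0295i)
Y_3^3(R⁻¹ n̂) = -0.013154+0.003538i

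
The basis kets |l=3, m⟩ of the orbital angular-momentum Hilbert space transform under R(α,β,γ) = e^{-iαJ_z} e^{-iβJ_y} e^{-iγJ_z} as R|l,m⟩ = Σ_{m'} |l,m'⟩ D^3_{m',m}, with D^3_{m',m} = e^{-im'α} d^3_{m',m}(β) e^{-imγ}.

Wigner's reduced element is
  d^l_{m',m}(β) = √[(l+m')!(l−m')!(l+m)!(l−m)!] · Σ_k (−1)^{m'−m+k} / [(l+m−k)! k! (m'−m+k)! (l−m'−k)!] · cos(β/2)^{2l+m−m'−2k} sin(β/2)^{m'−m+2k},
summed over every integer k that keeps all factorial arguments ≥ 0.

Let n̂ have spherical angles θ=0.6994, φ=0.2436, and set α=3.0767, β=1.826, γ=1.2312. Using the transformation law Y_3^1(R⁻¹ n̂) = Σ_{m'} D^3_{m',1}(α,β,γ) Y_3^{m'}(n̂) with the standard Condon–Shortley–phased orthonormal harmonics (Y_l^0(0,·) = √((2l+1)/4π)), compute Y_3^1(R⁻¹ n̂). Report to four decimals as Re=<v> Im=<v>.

Re=0.2568 Im=-0.3297

Need the full column D^3_{m',1} for m'=−3..3 at α=3.0767, β=1.826, γ=1.2312.
cos(β/2)=0.611374, sin(β/2)=0.791341
d^3_{-3,1}: single k=4 term ⇒ +0.567696;  D = -0.081982+0.561745i
d^3_{-2,1}: k∈[3..4] ⇒ +0.716215 -0.599966 = +0.116249;  D = +0.024212-0.113700i
d^3_{-1,1}: k∈[2..4] ⇒ +0.524938 -1.172628 +0.245575 = -0.402115;  D = +0.109078-0.387038i
d^3_{0,1}: k∈[1..3] ⇒ +0.234148 -1.176862 +0.657230 = -0.285483;  D = -0.095096+0.269179i
d^3_{1,1}: k∈[0..2] ⇒ +0.052221 -0.699918 +0.879471 = +0.231774;  D = -0.091214+0.213071i
d^3_{2,1}: k∈[0..1] ⇒ -0.213747 +0.716215 = +0.502468;  D = +0.227284-0.448125i
d^3_{3,1}: single k=0 term ⇒ +0.338846;  D = -0.172546+0.291624i
Y_3^{m'}(θ=0.6994,φ=0.2436) and Σ D·Y over m':
  (-0.0820+0.5617i)·(+0.0829-0.0743i)  (+0.0242-0.1137i)·(+0.2864-0.1517i)  (+0.1091-0.3870i)·(+0.3893-0.0967i)  (-0.0951+0.2692i)·(-0.0206+0.0000i)  (-0.0912+0.2131i)·(-0.3893-0.0967i)  (+0.2273-0.4481i)·(+0.2864+0.1517i)  (-0.1725+0.2916i)·(-0.0829-0.0743i)
Y_3^1(R⁻¹ n̂) = +0.256770-0.329656i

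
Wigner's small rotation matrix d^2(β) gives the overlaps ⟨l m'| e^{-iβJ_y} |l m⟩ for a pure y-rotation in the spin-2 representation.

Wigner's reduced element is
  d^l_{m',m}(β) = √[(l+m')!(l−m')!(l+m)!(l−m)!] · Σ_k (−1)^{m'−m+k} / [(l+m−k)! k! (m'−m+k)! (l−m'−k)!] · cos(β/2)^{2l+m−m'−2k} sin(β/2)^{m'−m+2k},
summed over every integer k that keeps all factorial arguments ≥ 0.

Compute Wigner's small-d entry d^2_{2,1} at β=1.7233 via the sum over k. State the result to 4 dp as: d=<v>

d=-0.4191

d^2_{2,1}(β=1.7233) via Wigner's sum:
c=cos(1.7233/2)=0.651186, s=sin(1.7233/2)=0.758918; N=√[24·1·6·1]=12.000000
k: max(0,(1)−(2))=0 … min(2+(1),2−(2))=0
  k=0: (−1)^1·12.0000/(6)·0.6512^3·0.7589^1 = -0.419122
d^2_{2,1}(1.7233) = -0.419122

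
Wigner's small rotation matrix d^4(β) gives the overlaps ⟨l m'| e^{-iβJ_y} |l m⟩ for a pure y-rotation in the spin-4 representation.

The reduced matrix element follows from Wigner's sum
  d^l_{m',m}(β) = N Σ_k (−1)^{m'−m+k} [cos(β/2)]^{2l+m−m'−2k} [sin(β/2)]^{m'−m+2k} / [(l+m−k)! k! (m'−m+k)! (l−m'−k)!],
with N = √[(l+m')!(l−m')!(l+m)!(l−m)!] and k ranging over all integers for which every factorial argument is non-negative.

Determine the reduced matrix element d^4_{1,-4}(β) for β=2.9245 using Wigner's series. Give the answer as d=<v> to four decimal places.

d=-0.0092

d^4_{1,-4}(β=2.9245) via Wigner's sum:
c=cos(2.9245/2)=0.108333, s=sin(2.9245/2)=0.994115; N=√[120·6·1·40320]=5387.986637
k: max(0,(-4)−(1))=0 … min(4+(-4),4−(1))=0
  k=0: (−1)^5·5387.9866/(720)·0.1083^3·0.9941^5 = -0.009238
d^4_{1,-4}(2.9245) = -0.009238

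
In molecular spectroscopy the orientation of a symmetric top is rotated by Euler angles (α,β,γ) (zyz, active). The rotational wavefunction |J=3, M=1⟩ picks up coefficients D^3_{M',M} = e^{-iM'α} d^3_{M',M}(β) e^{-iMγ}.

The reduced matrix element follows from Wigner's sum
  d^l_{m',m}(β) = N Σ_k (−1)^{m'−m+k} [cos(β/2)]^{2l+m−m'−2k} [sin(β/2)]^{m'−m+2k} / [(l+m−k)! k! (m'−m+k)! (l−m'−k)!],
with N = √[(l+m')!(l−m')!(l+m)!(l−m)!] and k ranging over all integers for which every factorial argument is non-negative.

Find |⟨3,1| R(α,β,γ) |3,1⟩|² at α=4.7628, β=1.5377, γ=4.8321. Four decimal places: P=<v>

First d^3_{1,1}(β=1.5377), then the phase factors e^{-i(1)α} and e^{-i(1)γ}:
c=cos(1.5377/2)=0.718711, s=sin(1.5377/2)=0.695309; N=√[24·2·24·2]=48.000000
The bounds max(0,m−m')=0 and min(l+m,l−m')=2 give 3 terms
  k=0: (−1)^0·48.0000/(48)·0.7187^6·0.6953^0 = +0.137824
  k=1: (−1)^1·48.0000/(6)·0.7187^4·0.6953^2 = -1.031959
  k=2: (−1)^2·48.0000/(8)·0.7187^2·0.6953^4 = +0.724388
d^3_{1,1}(1.5377) = +0.137824 -1.031959 +0.724388 = -0.169747
|D^3_{1,1}|² = |d^3_{1,1}(β)|² = (-0.169747)² = 0.028814 (the z-rotation phases have unit modulus)

P=0.0288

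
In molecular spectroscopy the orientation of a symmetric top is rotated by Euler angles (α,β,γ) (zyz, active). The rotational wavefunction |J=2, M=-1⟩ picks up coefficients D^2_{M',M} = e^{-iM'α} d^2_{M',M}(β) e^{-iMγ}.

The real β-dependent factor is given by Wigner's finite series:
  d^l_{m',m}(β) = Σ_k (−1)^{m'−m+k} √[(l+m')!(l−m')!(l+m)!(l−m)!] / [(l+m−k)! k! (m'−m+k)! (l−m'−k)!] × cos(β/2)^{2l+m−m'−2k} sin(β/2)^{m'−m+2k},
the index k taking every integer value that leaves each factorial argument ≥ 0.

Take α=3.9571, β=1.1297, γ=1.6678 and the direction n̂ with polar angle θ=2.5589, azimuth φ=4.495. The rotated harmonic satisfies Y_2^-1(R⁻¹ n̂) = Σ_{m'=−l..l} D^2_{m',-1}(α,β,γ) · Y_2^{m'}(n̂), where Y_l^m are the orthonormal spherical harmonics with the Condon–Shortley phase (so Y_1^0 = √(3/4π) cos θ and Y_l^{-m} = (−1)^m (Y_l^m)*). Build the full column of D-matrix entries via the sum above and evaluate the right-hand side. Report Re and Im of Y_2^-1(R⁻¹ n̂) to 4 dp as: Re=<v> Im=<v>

Re=0.0103 Im=0.0536

Need the full column D^2_{m',-1} for m'=−2..2 at α=3.9571, β=1.1297, γ=1.6678.
cos(β/2)=0.844669, sin(β/2)=0.535289
d^2_{-2,-1}: single k=1 term ⇒ +0.645176;  D = -0.637218-0.101018i
d^2_{-1,-1}: k∈[0..1] ⇒ +0.509033 -0.613297 = -0.104264;  D = -0.082477+0.063785i
d^2_{0,-1}: k∈[0..1] ⇒ -0.790176 +0.317342 = -0.472834;  D = +0.045795-0.470611i
d^2_{1,-1}: k∈[0..1] ⇒ +0.613297 -0.082102 = +0.531195;  D = -0.349664-0.399879i
d^2_{2,-1}: single k=0 term ⇒ -0.259109;  D = -0.258933-0.009529i
Y_2^{m'}(θ=2.5589,φ=4.495) and Σ D·Y over m':
  (-0.6372-0.1010i)·(-0.1061-0.0493i)  (-0.0825+0.0638i)·(+0.0766-0.3466i)  (+0.0458-0.4706i)·(+0.3443+0.0000i)  (-0.3497-0.3999i)·(-0.0766-0.3466i)  (-0.2589-0.0095i)·(-0.1061+0.0493i)
Y_2^-1(R⁻¹ n̂) = +0.010287+0.053624i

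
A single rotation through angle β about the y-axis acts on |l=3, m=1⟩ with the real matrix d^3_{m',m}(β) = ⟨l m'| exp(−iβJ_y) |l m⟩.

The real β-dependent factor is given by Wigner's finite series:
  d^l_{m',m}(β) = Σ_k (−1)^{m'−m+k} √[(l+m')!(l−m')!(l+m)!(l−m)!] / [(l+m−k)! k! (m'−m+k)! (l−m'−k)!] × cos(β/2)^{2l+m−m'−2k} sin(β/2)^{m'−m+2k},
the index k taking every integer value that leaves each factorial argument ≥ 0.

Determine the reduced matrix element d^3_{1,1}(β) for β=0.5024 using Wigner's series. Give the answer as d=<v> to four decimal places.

d^3_{1,1}(β=0.5024) via Wigner's sum:
c=cos(0.5024/2)=0.968615, s=sin(0.5024/2)=0.248566; N=√[24·2·24·2]=48.000000
k∈{0,1,2} keeps every argument non-negative
  k=0: (−1)^0·48.0000/(48)·0.9686^6·0.2486^0 = +0.825861
  k=1: (−1)^1·48.0000/(6)·0.9686^4·0.2486^2 = -0.435090
  k=2: (−1)^2·48.0000/(8)·0.9686^2·0.2486^4 = +0.021489
d^3_{1,1}(0.5024) = +0.825861 -0.435090 +0.021489 = +0.412259

d=0.4123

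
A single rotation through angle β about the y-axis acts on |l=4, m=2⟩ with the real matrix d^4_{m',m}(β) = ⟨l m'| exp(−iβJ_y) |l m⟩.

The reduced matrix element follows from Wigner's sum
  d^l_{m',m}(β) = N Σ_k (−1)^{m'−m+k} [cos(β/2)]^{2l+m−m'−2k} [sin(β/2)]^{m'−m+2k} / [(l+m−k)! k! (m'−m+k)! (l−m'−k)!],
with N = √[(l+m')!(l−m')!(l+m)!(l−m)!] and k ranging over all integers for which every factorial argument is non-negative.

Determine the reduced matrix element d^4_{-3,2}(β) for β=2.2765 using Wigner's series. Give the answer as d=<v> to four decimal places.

d^4_{-3,2}(β=2.2765) via Wigner's sum:
c=cos(2.2765/2)=0.419184, s=sin(2.2765/2)=0.907901; N=√[1·5040·720·2]=2693.993318
k∈{5,6} keeps every argument non-negative
  k=5: (−1)^0·2693.9933/(240)·0.4192^3·0.9079^5 = +0.510026
  k=6: (−1)^1·2693.9933/(720)·0.4192^1·0.9079^7 = -0.797516
d^4_{-3,2}(2.2765) = +0.510026 -0.797516 = -0.287489

d=-0.2875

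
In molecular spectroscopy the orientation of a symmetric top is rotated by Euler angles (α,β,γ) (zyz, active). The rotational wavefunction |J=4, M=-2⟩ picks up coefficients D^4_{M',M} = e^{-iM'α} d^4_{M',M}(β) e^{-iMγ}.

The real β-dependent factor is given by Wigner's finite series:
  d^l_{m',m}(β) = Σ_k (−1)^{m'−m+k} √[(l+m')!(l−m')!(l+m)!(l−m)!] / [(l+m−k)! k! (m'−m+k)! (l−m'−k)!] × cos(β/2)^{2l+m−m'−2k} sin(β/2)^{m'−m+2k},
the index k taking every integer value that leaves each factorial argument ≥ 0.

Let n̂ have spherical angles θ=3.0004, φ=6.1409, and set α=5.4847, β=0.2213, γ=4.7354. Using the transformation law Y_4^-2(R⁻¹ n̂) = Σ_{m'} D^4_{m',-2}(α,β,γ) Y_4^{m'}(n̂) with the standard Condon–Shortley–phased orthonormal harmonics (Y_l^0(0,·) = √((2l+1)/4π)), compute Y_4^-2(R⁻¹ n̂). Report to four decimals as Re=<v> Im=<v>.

Need the full column D^4_{m',-2} for m'=−4..4 at α=5.4847, β=0.2213, γ=4.7354.
cos(β/2)=0.993885, sin(β/2)=0.110424
d^4_{-4,-2}: single k=2 term ⇒ +0.062191;  D = +0.062189-0.000393i
d^4_{-3,-2}: k∈[1..2] ⇒ +0.395804 -0.014657 = +0.381147;  D = +0.267683+0.271327i
d^4_{-2,-2}: k∈[0..2] ⇒ +0.952111 -0.141035 +0.002176 = +0.813252;  D = -0.016140+0.813092i
d^4_{-1,-2}: k∈[0..2] ⇒ -0.448800 +0.027700 -0.000228 = -0.421328;  D = +0.307572-0.287952i
d^4_{0,-2}: k∈[0..2] ⇒ +0.111498 -0.003670 +0.000017 = +0.107845;  D = -0.107730-0.004961i
d^4_{1,-2}: k∈[0..2] ⇒ -0.018467 +0.000342 -0.000001 = -0.018126;  D = +0.012037+0.013552i
d^4_{2,-2}: k∈[0..2] ⇒ +0.002176 -0.000021 +0.000000 = +0.002155;  D = +0.000155-0.002149i
d^4_{3,-2}: k∈[0..1] ⇒ -0.000181 +0.000001 = -0.000180;  D = -0.000138+0.000116i
d^4_{4,-2}: single k=0 term ⇒ +0.000009;  D = +0.000009+0.000001i
Y_4^{m'}(θ=3.0004,φ=6.1409) and Σ D·Y over m':
  (+0.0622-0.0004i)·(+0.0001+0.0001i)  (+0.2677+0.2713i)·(-0.0031-0.0014i)  (-0.0161+0.8131i)·(+0.0373+0.0109i)  (+0.3076-0.2880i)·(-0.2519-0.0361i)  (-0.1077-0.0050i)·(+0.7639+0.0000i)  (+0.0120+0.0136i)·(+0.2519-0.0361i)  (+0.0002-0.0021i)·(+0.0373-0.0109i)  (-0.0001+0.0001i)·(+0.0031-0.0014i)  (+0.0000+0.0000i)·(+0.0001-0.0001i)
Y_4^-2(R⁻¹ n̂) = -0.176588+0.089451i

Re=-0.1766 Im=0.0895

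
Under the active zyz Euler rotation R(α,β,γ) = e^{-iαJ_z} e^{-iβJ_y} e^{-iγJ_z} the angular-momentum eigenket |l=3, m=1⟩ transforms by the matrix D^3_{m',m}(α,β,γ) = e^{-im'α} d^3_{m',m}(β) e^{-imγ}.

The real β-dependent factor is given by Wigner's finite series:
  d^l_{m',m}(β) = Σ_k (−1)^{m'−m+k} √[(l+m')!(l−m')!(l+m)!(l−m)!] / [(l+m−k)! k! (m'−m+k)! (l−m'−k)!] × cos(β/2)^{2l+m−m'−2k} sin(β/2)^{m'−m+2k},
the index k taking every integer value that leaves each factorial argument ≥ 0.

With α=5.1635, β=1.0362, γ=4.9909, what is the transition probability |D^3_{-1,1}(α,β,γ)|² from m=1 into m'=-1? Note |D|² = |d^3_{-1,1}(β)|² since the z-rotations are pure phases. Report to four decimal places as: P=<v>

D^3_{-1,1}(5.1635,1.0362,4.9909) = e^{-i·-1·5.1635}·d^3_{-1,1}(1.0362)·e^{-i·1·4.9909}. Compute d first:
Half-angle: c=0.868762, s=0.495230. N=√(2·24·24·2)=48.000000
k∈{2,3,4} keeps every argument non-negative
  k=2: (−1)^0·48.0000/(8)·0.8688^4·0.4952^2 = +0.838240
  k=3: (−1)^1·48.0000/(6)·0.8688^2·0.4952^4 = -0.363179
  k=4: (−1)^2·48.0000/(48)·0.8688^0·0.4952^6 = +0.014752
d^3_{-1,1}(1.0362) = +0.838240 -0.363179 +0.014752 = +0.489813
|D^3_{-1,1}|² = |d^3_{-1,1}(β)|² = (+0.489813)² = 0.239917 (the z-rotation phases have unit modulus)

P=0.2399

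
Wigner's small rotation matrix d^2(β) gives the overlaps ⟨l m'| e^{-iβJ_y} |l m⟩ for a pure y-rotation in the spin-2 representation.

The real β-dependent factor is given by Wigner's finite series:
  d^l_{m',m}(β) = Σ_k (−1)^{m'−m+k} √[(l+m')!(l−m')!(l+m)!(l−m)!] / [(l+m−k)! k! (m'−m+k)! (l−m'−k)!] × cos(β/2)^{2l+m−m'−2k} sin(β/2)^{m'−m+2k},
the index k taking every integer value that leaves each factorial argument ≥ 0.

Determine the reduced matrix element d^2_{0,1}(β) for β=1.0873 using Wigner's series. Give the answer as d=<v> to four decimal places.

d=0.5041

d^2_{0,1}(β=1.0873) via Wigner's sum:
c=cos(1.0873/2)=0.855826, s=sin(1.0873/2)=0.517263; N=√[2·2·6·1]=4.898979
k: max(0,(1)−(0))=1 … min(2+(1),2−(0))=2
  k=1: (−1)^0·4.8990/(2)·0.8558^3·0.5173^1 = +0.794226
  k=2: (−1)^1·4.8990/(2)·0.8558^1·0.5173^3 = -0.290132
d^2_{0,1}(1.0873) = +0.794226 -0.290132 = +0.504094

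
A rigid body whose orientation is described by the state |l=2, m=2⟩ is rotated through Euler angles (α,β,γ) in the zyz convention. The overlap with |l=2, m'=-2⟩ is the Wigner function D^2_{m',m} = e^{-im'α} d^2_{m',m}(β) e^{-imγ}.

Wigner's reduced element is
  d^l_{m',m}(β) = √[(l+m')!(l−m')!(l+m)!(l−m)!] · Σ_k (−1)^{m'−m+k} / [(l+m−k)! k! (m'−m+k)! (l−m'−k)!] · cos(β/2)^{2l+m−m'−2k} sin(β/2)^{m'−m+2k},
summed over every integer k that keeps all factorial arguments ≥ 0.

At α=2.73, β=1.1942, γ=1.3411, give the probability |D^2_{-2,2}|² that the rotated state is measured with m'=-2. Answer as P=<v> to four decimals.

P=0.0100

D^2_{-2,2}(2.73,1.1942,1.3411) = e^{-i·-2·2.73}·d^2_{-2,2}(1.1942)·e^{-i·2·1.3411}. Compute d first:
Half-angle: c=0.826970, s=0.562247. N=√(1·24·24·1)=24.000000
Admissible k: 4..4 (factorial args all ≥0)
  k=4: (−1)^0·24.0000/(24)·0.8270^0·0.5622^4 = +0.099933
d^2_{-2,2}(1.1942) = +0.099933
|D^2_{-2,2}|² = |d^2_{-2,2}(β)|² = (+0.099933)² = 0.009987 (the z-rotation phases have unit modulus)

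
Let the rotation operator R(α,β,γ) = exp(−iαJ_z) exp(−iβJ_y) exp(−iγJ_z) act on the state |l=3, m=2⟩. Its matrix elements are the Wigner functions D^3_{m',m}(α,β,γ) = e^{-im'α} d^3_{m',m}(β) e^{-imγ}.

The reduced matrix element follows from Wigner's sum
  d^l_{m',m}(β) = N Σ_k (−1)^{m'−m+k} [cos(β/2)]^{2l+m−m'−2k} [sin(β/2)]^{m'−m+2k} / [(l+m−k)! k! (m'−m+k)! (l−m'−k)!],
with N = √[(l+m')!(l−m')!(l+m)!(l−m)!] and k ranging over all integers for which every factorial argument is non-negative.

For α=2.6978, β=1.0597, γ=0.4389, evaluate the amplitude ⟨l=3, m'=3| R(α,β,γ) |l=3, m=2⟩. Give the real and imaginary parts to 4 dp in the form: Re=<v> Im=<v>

First d^3_{3,2}(β=1.0597), then the phase factors e^{-i(3)α} and e^{-i(2)γ}:
c=cos(1.0597/2)=0.862883, s=sin(1.0597/2)=0.505404; N=√[720·1·120·1]=293.938769
k: max(0,(2)−(3))=0 … min(3+(2),3−(3))=0
  k=0: (−1)^1·293.9388/(120)·0.8629^5·0.5054^1 = -0.592207
d^3_{3,2}(1.0597) = -0.592207
Attach z-rotation phases: D = e^{-i(3)(2.6978)}·(-0.592207)·e^{-i(2)(0.4389)} = +0.532326+0.259496i

Re=0.5323 Im=0.2595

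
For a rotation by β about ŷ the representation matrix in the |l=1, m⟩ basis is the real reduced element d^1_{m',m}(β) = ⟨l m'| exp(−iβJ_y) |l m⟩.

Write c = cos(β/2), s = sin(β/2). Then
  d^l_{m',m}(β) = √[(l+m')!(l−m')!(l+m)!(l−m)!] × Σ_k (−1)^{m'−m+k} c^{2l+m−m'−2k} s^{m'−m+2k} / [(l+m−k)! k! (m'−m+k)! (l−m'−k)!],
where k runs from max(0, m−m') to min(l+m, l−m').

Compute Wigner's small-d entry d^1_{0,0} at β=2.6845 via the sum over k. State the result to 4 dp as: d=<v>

d=-0.8973

d^1_{0,0}(β=2.6845) via Wigner's sum:
c=cos(2.6845/2)=0.226562, s=sin(2.6845/2)=0.973997; N=√[1·1·1·1]=1.000000
k∈{0,1} keeps every argument non-negative
  k=0: (−1)^0·1.0000/(1)·0.2266^2·0.9740^0 = +0.051330
  k=1: (−1)^1·1.0000/(1)·0.2266^0·0.9740^2 = -0.948670
d^1_{0,0}(2.6845) = +0.051330 -0.948670 = -0.897339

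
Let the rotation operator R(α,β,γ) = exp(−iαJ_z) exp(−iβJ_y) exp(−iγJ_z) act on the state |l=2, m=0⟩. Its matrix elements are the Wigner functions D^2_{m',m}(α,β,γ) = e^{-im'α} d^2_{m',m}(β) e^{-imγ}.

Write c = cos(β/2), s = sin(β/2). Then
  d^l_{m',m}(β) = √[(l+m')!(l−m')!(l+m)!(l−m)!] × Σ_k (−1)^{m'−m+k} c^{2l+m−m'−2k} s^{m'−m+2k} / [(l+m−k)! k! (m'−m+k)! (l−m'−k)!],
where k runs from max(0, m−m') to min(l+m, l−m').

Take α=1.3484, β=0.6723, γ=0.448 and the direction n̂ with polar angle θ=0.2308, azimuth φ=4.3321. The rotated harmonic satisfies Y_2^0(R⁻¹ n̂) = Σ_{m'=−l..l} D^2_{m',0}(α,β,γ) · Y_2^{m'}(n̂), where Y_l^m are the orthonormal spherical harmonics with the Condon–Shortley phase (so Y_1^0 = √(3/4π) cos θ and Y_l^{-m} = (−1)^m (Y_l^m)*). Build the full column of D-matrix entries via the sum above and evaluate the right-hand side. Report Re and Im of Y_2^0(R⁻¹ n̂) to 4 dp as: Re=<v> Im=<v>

Re=0.0494 Im=0.0000

Need the full column D^2_{m',0} for m'=−2..2 at α=1.3484, β=0.6723, γ=0.448.
cos(β/2)=0.944032, sin(β/2)=0.329855
d^2_{-2,0}: single k=2 term ⇒ +0.237517;  D = -0.214407+0.102197i
d^2_{-1,0}: k∈[1..2] ⇒ +0.679764 -0.082991 = +0.596773;  D = +0.131629+0.582076i
d^2_{0,0}: k∈[0..2] ⇒ +0.794230 -0.387864 +0.011838 = +0.418204;  D = +0.418204+0.000000i
d^2_{1,0}: k∈[0..1] ⇒ -0.679764 +0.082991 = -0.596773;  D = -0.131629+0.582076i
d^2_{2,0}: single k=0 term ⇒ +0.237517;  D = -0.214407-0.102197i
Y_2^{m'}(θ=0.2308,φ=4.3321) and Σ D·Y over m':
  (-0.2144+0.1022i)·(-0.0146-0.0139i)  (+0.1316+0.5821i)·(-0.0639+0.1597i)  (+0.4182+0.0000i)·(+0.5813+0.0000i)  (-0.1316+0.5821i)·(+0.0639+0.1597i)  (-0.2144-0.1022i)·(-0.0146+0.0139i)
Y_2^0(R⁻¹ n̂) = +0.049434+0.000000i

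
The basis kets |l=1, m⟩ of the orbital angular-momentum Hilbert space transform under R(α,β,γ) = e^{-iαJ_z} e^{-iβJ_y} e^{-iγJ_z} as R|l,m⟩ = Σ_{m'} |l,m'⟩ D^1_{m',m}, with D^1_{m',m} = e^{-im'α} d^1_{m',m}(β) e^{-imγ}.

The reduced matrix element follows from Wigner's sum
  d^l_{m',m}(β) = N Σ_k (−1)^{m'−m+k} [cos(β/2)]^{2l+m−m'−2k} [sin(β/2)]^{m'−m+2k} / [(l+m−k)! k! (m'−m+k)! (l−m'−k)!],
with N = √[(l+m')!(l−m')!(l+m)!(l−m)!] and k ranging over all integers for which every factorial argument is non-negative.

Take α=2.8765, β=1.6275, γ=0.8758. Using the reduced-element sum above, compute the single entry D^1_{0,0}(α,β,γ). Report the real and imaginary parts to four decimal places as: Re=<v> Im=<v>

Re=-0.0567 Im=0.0000

First d^1_{0,0}(β=1.6275), then the phase factors e^{-i(0)α} and e^{-i(0)γ}:
c=cos(1.6275/2)=0.686778, s=sin(1.6275/2)=0.726868; N=√[1·1·1·1]=1.000000
The bounds max(0,m−m')=0 and min(l+m,l−m')=1 give 2 terms
  k=0: (−1)^0·1.0000/(1)·0.6868^2·0.7269^0 = +0.471663
  k=1: (−1)^1·1.0000/(1)·0.6868^0·0.7269^2 = -0.528337
d^1_{0,0}(1.6275) = +0.471663 -0.528337 = -0.056673
Phases: e^{-i·(0)·2.8765}=+1.000000+0.000000i, e^{-i·(0)·0.8758}=+1.000000+0.000000i ⇒ D=-0.056673+0.000000i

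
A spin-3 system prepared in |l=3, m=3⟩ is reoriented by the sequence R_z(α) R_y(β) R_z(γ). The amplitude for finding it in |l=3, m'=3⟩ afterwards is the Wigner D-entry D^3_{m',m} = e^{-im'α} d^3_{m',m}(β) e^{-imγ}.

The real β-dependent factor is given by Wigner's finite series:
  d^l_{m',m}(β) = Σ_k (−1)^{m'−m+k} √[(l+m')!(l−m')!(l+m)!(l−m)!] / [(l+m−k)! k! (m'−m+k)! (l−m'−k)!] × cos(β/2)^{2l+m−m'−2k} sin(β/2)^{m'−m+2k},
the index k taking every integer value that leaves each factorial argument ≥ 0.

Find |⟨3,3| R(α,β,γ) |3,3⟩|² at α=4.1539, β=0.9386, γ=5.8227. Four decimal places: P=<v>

First d^3_{3,3}(β=0.9386), then the phase factors e^{-i(3)α} and e^{-i(3)γ}:
With c≡cos(β/2)=0.891885 and s≡sin(β/2)=0.452262, N=[720·1·720·1]^{1/2}=720.000000
k∈{0} keeps every argument non-negative
  k=0: (−1)^0·720.0000/(720)·0.8919^6·0.4523^0 = +0.503331
d^3_{3,3}(0.9386) = +0.503331
|D^3_{3,3}|² = |d^3_{3,3}(β)|² = (+0.503331)² = 0.253342 (the z-rotation phases have unit modulus)

P=0.2533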